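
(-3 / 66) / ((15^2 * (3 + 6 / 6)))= -1 / 19800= -0.00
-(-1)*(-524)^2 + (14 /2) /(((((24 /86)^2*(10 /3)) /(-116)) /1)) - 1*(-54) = 271502.11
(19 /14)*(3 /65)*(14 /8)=0.11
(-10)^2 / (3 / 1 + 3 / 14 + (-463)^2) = 1400 / 3001211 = 0.00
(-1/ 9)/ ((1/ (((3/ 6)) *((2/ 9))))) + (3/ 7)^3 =1844/ 27783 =0.07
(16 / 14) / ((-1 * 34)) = -4 / 119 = -0.03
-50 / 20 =-5 / 2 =-2.50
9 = 9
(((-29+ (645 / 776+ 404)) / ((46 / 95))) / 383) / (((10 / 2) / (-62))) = -171778905 / 6835784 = -25.13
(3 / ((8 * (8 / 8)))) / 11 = 3 / 88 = 0.03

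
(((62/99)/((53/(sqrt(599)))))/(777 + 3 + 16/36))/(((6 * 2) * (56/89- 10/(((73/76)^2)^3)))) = -417531130331351 * sqrt(599)/4005595534159855418112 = -0.00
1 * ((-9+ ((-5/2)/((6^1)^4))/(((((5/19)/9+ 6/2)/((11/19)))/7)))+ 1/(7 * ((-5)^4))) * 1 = -839379313/93240000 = -9.00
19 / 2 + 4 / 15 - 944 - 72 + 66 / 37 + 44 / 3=-1098659 / 1110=-989.78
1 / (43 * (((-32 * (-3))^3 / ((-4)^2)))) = 1 / 2377728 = 0.00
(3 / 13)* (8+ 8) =48 / 13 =3.69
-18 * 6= -108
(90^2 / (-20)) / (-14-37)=135 / 17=7.94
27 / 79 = 0.34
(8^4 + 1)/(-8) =-4097/8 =-512.12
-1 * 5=-5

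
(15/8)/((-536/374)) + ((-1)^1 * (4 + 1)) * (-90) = 961995/2144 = 448.69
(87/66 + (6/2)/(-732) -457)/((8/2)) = -1223061/10736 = -113.92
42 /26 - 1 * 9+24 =216 /13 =16.62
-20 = -20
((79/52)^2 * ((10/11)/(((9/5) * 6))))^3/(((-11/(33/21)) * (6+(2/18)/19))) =-0.00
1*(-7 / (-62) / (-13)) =-7 / 806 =-0.01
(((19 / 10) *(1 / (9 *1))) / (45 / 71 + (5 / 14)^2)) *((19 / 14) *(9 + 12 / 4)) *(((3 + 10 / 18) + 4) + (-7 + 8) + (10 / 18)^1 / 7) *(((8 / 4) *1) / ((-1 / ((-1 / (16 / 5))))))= 6971632 / 286065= 24.37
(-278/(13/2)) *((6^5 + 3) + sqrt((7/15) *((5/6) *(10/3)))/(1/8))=-4325124/13-4448 *sqrt(105)/117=-333091.41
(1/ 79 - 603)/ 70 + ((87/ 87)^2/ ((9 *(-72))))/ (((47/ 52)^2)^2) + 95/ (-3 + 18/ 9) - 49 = -166791087427738/ 1092877755165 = -152.62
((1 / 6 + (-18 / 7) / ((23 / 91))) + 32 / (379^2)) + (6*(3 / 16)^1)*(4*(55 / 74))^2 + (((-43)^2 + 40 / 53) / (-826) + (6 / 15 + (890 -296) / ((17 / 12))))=21074096071342631927 / 50490050077646130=417.39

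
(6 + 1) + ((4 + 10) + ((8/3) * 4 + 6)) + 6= 131/3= 43.67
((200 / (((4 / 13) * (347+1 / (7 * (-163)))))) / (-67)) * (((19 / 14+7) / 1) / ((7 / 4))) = -12396150 / 92844647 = -0.13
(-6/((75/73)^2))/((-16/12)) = 5329/1250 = 4.26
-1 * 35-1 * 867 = -902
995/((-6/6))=-995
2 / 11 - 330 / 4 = -1811 / 22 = -82.32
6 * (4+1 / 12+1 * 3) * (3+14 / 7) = 425 / 2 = 212.50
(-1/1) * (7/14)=-1/2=-0.50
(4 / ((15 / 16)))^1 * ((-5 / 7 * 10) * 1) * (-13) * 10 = 83200 / 21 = 3961.90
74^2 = 5476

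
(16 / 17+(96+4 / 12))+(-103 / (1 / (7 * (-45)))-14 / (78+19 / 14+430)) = 1314999660 / 40409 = 32542.25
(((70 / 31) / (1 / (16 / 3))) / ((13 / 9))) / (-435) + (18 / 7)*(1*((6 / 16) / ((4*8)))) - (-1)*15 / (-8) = -19519315 / 10471552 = -1.86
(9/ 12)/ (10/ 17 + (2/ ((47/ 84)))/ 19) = 45543/ 47144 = 0.97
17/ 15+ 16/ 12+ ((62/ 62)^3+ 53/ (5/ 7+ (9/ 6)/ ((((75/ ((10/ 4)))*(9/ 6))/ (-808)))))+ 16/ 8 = 142271/ 41295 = 3.45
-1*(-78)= 78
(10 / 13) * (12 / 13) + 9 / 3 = 627 / 169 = 3.71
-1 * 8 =-8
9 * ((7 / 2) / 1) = 31.50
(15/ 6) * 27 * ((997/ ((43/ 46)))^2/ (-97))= -141974305470/ 179353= -791591.47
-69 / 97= -0.71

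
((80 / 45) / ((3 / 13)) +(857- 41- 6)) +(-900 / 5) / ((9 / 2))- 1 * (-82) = 23212 / 27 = 859.70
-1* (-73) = 73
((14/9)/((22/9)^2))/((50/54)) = 1701/6050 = 0.28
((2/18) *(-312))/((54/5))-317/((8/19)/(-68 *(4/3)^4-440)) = 13312751/27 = 493064.85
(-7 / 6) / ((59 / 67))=-469 / 354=-1.32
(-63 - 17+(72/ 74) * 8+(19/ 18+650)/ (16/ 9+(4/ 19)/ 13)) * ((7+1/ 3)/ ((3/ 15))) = 10658.88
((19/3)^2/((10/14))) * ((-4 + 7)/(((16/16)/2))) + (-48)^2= 39614/15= 2640.93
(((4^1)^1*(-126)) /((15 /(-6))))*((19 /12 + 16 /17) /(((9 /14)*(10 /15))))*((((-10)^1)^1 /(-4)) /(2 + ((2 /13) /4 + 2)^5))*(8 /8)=79.81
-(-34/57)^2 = -1156/3249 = -0.36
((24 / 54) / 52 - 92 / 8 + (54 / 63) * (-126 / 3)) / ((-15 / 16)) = 88904 / 1755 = 50.66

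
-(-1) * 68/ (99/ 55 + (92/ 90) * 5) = 3060/ 311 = 9.84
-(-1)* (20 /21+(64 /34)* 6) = 4372 /357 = 12.25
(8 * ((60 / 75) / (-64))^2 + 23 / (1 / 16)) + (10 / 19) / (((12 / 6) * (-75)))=16780697 / 45600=368.00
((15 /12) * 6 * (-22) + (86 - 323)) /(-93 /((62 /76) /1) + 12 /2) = 67 /18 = 3.72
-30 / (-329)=30 / 329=0.09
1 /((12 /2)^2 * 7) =1 /252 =0.00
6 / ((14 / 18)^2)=486 / 49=9.92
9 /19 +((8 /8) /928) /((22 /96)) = 5799 /12122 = 0.48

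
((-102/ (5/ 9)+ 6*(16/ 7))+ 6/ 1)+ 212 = 1684/ 35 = 48.11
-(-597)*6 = 3582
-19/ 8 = -2.38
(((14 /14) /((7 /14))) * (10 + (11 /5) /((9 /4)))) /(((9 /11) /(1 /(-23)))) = -1.17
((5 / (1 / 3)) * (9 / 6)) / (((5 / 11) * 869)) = 9 / 158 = 0.06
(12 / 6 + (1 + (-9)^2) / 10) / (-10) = -51 / 50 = -1.02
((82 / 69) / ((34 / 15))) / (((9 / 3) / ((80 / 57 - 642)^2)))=273320800180 / 3811077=71717.47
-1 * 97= -97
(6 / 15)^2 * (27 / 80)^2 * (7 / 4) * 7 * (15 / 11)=107163 / 352000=0.30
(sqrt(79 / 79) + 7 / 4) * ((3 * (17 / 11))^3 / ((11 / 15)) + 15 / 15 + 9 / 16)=32202265 / 85184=378.03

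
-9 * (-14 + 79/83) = 9747/83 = 117.43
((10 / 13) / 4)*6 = 15 / 13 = 1.15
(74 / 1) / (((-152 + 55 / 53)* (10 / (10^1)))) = -3922 / 8001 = -0.49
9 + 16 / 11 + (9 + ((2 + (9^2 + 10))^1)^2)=95353 / 11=8668.45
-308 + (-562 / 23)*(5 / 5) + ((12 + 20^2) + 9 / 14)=25827 / 322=80.21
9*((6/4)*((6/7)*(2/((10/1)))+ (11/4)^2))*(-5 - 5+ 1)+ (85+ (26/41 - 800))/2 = -59551593/45920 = -1296.86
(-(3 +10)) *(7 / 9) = -91 / 9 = -10.11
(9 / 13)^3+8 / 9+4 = 103229 / 19773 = 5.22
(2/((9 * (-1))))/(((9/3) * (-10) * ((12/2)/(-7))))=-7/810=-0.01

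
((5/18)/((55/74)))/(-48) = -37/4752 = -0.01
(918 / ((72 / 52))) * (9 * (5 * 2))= 59670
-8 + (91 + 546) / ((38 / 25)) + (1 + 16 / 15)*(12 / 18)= 705301 / 1710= 412.46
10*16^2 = 2560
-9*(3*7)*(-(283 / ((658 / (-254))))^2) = 34877397987 / 15463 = 2255538.90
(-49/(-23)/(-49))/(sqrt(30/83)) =-sqrt(2490)/690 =-0.07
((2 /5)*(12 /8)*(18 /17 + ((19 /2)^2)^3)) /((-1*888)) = -799781129 /1610240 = -496.68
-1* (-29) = 29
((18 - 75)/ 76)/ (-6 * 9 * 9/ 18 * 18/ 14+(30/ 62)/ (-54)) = 5859/ 271258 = 0.02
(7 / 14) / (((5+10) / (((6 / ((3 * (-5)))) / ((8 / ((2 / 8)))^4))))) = -1 / 78643200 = -0.00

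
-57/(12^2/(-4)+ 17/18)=1026/631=1.63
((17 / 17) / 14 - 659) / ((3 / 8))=-12300 / 7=-1757.14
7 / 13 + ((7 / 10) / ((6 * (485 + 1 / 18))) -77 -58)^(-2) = 972604464595987 / 1806081392378133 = 0.54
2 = 2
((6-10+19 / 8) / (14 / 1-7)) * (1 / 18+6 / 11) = -221 / 1584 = -0.14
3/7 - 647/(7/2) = -1291/7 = -184.43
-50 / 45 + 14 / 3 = 3.56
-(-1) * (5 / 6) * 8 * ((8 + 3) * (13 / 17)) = 2860 / 51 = 56.08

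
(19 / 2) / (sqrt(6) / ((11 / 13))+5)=1.20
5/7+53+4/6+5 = 1247/21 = 59.38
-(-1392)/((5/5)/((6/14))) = 4176/7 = 596.57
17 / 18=0.94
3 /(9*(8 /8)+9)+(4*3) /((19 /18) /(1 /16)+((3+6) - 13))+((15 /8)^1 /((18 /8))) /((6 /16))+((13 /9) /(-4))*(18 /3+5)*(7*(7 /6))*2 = -192805 /3132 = -61.56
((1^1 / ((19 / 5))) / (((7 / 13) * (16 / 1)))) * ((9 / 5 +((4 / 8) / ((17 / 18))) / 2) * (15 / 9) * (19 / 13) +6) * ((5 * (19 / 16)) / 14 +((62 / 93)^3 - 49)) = -2372459375 / 145861632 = -16.27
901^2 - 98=811703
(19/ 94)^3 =0.01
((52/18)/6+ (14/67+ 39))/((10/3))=7180/603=11.91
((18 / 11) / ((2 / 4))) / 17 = 36 / 187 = 0.19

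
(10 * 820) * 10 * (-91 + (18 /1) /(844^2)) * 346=-114946600973500 /44521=-2581851283.07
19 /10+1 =29 /10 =2.90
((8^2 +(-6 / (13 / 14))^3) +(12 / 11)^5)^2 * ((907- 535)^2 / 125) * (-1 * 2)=-1445299373474554742310961152 / 15649374312616026125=-92355090.02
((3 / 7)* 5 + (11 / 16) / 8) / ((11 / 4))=1997 / 2464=0.81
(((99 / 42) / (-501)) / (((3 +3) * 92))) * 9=-33 / 430192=-0.00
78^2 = 6084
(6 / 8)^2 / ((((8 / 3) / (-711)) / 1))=-149.98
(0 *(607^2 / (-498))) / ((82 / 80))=0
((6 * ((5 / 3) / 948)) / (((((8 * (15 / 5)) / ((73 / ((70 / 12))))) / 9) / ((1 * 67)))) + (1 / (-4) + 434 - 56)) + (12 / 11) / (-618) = 1910046739 / 5012392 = 381.06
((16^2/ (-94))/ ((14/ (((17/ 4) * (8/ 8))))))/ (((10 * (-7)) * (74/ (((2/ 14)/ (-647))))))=-68/ 1929603095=-0.00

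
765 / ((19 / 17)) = 13005 / 19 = 684.47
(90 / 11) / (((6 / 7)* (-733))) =-105 / 8063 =-0.01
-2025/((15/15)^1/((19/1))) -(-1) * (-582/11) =-423807/11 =-38527.91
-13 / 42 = -0.31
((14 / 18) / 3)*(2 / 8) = 7 / 108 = 0.06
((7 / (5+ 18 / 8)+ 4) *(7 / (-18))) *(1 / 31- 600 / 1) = 1041544 / 899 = 1158.56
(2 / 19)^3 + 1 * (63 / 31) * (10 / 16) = 2162569 / 1701032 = 1.27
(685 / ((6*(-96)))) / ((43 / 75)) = -17125 / 8256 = -2.07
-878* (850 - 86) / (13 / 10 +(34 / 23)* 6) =-154282160 / 2339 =-65960.74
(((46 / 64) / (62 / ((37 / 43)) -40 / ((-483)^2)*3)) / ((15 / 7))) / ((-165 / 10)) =-154411397 / 547310749920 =-0.00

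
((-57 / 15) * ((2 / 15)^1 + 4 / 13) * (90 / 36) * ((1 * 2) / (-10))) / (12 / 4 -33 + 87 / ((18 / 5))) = -1634 / 11375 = -0.14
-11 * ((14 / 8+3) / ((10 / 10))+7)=-517 / 4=-129.25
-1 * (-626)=626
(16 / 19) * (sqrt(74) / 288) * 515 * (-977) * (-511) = 257112205 * sqrt(74) / 342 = 6467142.74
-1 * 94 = -94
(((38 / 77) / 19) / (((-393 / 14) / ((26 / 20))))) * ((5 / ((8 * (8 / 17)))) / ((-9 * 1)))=221 / 1245024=0.00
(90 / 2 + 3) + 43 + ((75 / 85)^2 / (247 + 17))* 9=2314987 / 25432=91.03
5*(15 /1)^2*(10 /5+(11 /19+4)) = 140625 /19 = 7401.32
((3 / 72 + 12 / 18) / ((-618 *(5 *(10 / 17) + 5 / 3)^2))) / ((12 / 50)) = -4913 / 21842592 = -0.00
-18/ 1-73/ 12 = -289/ 12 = -24.08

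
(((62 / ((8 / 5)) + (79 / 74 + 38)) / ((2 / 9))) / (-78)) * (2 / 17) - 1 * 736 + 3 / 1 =-47984479 / 65416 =-733.53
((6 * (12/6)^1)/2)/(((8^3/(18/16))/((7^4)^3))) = 373714754427/2048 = 182477907.44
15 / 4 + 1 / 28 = 53 / 14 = 3.79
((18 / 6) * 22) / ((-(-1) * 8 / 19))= 627 / 4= 156.75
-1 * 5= -5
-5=-5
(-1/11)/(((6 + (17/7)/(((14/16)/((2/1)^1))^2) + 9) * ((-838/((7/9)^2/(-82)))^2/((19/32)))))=-0.00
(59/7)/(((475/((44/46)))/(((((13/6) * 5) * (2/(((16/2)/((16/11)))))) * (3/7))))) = 3068/107065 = 0.03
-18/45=-2/5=-0.40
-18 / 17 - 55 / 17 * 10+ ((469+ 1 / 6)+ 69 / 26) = 290665 / 663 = 438.41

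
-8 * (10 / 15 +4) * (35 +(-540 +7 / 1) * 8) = 473648 / 3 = 157882.67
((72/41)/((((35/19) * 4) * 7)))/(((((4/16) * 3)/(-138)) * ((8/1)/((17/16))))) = -0.83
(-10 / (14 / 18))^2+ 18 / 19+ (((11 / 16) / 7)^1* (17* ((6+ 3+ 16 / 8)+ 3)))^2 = 42462187 / 59584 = 712.64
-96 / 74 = -48 / 37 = -1.30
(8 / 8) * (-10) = -10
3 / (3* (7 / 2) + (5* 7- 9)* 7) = 6 / 385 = 0.02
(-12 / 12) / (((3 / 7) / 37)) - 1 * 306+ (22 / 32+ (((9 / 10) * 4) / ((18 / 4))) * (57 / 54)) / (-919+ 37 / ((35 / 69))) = -1672967273 / 4264128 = -392.34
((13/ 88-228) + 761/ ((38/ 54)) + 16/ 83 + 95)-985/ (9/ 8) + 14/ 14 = 92682101/ 1248984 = 74.21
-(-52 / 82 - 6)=272 / 41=6.63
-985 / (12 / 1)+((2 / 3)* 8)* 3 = -793 / 12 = -66.08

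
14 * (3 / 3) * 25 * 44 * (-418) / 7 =-919600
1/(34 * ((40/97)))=97/1360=0.07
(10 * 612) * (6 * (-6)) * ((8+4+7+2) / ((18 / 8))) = -2056320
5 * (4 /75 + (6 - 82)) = -5696 /15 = -379.73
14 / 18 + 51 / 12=181 / 36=5.03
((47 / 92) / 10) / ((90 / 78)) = 611 / 13800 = 0.04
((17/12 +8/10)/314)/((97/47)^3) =13808459/17194759320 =0.00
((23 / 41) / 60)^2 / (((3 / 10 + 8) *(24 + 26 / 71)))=37559 / 86894924400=0.00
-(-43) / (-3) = -43 / 3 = -14.33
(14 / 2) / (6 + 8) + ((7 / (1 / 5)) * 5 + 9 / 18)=176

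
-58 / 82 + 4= 135 / 41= 3.29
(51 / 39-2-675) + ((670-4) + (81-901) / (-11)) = 9274 / 143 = 64.85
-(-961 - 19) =980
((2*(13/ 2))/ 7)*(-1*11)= -143/ 7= -20.43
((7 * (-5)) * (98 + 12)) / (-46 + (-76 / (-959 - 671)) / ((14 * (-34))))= 67889500 / 811149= 83.70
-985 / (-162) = 985 / 162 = 6.08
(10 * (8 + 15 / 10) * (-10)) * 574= -545300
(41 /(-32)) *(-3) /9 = 0.43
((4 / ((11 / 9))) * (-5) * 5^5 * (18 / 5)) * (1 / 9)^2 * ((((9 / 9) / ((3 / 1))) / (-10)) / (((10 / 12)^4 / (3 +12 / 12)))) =6912 / 11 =628.36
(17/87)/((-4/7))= -119/348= -0.34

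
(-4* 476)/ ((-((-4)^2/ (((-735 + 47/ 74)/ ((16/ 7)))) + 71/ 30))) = 1278147360/ 1555303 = 821.80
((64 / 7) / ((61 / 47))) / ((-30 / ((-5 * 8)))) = 12032 / 1281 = 9.39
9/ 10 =0.90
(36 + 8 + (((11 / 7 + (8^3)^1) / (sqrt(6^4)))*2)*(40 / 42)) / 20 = 47081 / 13230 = 3.56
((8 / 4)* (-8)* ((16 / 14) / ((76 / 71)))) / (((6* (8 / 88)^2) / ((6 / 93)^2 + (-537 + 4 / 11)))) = 23628848848 / 127813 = 184870.47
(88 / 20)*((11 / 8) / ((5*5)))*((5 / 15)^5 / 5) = 121 / 607500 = 0.00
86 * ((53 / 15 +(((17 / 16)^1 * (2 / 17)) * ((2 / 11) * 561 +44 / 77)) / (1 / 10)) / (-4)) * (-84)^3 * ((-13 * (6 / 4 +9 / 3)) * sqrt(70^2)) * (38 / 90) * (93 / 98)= -13773393774504 / 5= -2754678754900.80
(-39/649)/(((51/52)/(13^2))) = -114244/11033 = -10.35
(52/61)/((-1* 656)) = -13/10004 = -0.00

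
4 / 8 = 1 / 2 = 0.50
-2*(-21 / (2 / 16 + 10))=4.15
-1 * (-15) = 15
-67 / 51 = -1.31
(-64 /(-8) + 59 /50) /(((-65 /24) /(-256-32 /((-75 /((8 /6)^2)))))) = 35146752 /40625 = 865.15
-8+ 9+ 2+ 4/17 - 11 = -132/17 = -7.76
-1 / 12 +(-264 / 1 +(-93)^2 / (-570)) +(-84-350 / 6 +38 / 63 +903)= 11539387 / 23940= 482.01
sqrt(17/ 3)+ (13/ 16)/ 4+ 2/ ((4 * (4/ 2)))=2.83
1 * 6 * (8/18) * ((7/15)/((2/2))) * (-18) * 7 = -784/5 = -156.80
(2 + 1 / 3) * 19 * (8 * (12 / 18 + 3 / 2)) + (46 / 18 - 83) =688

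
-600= -600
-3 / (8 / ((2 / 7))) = -3 / 28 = -0.11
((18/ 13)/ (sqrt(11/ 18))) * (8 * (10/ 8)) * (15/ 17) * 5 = 40500 * sqrt(22)/ 2431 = 78.14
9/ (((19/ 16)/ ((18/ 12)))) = 216/ 19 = 11.37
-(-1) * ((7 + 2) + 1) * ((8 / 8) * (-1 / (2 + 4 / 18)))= -4.50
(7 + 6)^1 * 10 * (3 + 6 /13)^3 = 911250 /169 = 5392.01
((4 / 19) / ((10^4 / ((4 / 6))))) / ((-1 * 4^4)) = -1 / 18240000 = -0.00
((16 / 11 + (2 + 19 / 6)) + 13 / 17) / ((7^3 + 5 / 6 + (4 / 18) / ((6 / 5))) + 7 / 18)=74583 / 3477826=0.02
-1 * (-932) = 932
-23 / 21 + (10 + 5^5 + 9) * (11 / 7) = 103729 / 21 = 4939.48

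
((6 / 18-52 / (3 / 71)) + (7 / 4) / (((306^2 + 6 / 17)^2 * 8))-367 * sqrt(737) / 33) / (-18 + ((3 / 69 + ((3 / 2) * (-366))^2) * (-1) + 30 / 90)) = 8441 * sqrt(737) / 228776801 + 2294496647351545279 / 562127515478117690496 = 0.01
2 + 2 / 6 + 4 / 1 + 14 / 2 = 40 / 3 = 13.33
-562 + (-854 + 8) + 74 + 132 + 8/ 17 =-20426/ 17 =-1201.53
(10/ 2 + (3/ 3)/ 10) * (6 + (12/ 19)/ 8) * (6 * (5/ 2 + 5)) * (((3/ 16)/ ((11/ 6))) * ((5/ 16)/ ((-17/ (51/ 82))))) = -1301265/ 797696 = -1.63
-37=-37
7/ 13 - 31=-396/ 13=-30.46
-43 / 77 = -0.56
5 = 5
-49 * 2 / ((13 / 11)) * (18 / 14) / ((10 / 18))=-12474 / 65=-191.91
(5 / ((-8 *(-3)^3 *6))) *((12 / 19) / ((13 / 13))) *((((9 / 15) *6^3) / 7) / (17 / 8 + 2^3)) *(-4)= -64 / 3591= -0.02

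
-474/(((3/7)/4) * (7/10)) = -6320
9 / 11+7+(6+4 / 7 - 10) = 338 / 77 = 4.39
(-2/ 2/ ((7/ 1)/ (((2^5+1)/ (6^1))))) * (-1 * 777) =1221/ 2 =610.50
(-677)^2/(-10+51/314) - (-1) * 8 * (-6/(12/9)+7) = -143853526/3089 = -46569.61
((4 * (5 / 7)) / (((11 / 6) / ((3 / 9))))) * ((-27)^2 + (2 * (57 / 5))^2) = 249768 / 385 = 648.75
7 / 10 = 0.70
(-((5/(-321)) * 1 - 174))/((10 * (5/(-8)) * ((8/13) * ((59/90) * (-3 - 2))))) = 2178501/157825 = 13.80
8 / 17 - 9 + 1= -128 / 17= -7.53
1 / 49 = 0.02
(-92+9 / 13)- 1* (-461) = 369.69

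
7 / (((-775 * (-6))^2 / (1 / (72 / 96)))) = 7 / 16216875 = 0.00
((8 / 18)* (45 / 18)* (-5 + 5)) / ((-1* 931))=0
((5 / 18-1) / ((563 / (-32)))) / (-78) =-8 / 15201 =-0.00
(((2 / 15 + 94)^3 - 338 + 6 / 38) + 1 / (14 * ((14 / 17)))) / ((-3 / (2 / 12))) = -10479435071897 / 226233000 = -46321.43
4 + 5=9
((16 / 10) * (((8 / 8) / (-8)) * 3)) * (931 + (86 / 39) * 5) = -36739 / 65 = -565.22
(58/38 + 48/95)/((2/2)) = 193/95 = 2.03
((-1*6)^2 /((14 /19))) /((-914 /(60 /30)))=-342 /3199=-0.11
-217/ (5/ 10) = -434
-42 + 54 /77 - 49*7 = -29591 /77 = -384.30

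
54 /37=1.46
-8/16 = -1/2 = -0.50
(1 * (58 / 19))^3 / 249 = 195112 / 1707891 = 0.11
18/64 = 9/32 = 0.28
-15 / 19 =-0.79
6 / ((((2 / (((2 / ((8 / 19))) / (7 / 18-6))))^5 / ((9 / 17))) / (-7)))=27633911101839 / 91479914760704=0.30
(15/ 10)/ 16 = 3/ 32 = 0.09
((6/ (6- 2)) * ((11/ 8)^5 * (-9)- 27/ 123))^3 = -5751521411628371189685057/ 19399536869875122176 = -296477.25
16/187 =0.09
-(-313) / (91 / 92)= 28796 / 91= 316.44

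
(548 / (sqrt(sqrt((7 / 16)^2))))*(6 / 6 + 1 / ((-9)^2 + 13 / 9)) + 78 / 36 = 13 / 6 + 823096*sqrt(7) / 2597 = 840.71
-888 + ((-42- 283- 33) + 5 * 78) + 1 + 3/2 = -1707/2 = -853.50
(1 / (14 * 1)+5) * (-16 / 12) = -142 / 21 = -6.76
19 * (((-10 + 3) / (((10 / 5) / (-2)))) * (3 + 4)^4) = 319333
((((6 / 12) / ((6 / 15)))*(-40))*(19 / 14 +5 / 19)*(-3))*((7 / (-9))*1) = -10775 / 57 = -189.04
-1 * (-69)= 69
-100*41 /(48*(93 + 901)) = -1025 /11928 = -0.09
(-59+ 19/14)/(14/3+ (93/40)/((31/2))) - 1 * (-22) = 20296/2023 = 10.03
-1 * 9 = -9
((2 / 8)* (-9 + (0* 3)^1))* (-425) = 3825 / 4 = 956.25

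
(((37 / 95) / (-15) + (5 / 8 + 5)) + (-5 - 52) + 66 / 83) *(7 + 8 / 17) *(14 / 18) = -42568158577 / 144768600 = -294.04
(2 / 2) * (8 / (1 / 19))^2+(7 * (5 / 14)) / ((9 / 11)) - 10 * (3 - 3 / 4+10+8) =22904.56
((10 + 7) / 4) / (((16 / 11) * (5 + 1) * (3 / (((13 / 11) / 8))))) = 221 / 9216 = 0.02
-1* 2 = -2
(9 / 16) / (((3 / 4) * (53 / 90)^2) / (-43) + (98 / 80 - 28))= -0.02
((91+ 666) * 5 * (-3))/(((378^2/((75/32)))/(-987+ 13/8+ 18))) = 732302875/4064256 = 180.18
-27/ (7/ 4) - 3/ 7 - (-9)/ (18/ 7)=-173/ 14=-12.36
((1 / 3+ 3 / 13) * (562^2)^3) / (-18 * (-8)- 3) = 693171302092094848 / 5499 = 126054064755791.03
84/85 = 0.99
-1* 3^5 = -243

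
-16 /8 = -2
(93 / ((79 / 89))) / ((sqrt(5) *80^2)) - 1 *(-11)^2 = -121 + 8277 *sqrt(5) / 2528000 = -120.99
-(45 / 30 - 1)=-1 / 2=-0.50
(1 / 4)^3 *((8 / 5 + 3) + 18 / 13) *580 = 11281 / 208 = 54.24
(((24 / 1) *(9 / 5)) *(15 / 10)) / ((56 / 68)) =2754 / 35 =78.69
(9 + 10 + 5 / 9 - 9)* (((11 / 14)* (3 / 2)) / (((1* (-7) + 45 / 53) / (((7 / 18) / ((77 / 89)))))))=-448115 / 492912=-0.91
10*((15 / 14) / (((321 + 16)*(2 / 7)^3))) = 3675 / 2696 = 1.36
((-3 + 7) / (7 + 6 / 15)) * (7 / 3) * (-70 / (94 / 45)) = -73500 / 1739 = -42.27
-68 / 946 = -34 / 473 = -0.07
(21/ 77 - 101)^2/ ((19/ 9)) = 11048976/ 2299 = 4805.99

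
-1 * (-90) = 90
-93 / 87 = -31 / 29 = -1.07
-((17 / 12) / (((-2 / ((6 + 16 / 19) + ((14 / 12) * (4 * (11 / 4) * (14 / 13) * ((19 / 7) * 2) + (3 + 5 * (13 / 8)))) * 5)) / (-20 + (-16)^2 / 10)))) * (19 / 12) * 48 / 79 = 42031157 / 24648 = 1705.26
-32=-32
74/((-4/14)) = -259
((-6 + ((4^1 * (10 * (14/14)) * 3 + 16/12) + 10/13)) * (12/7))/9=18112/819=22.11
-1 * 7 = -7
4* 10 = 40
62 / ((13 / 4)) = 248 / 13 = 19.08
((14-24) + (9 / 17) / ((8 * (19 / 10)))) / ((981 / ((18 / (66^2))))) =-12875 / 306723384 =-0.00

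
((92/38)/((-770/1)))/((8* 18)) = -23/1053360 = -0.00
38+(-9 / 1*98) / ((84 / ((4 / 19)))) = 680 / 19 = 35.79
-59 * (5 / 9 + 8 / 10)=-3599 / 45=-79.98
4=4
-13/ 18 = -0.72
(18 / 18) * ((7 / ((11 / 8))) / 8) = 7 / 11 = 0.64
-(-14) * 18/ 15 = 84/ 5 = 16.80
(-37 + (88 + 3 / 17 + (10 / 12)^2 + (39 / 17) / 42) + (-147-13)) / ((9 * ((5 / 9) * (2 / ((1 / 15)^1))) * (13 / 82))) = -18982631 / 4176900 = -4.54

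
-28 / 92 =-7 / 23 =-0.30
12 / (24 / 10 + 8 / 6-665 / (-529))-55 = -2082725 / 39599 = -52.60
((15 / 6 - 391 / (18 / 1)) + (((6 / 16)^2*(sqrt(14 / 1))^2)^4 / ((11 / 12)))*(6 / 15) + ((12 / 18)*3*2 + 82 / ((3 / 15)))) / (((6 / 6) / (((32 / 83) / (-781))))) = -0.20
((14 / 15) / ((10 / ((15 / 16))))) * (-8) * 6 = -21 / 5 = -4.20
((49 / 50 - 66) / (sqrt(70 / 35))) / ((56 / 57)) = -185307 * sqrt(2) / 5600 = -46.80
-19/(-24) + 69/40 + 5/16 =679/240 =2.83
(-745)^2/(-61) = -555025/61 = -9098.77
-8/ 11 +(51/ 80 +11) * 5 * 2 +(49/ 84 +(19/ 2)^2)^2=6626143/ 792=8366.34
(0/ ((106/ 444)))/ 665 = 0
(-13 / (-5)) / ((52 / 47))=47 / 20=2.35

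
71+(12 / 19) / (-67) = 90371 / 1273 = 70.99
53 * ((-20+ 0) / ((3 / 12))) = -4240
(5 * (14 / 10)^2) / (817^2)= 49 / 3337445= 0.00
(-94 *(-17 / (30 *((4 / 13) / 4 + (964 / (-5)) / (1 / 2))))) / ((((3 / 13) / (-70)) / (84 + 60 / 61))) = 1814816640 / 509533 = 3561.73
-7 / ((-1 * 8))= 7 / 8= 0.88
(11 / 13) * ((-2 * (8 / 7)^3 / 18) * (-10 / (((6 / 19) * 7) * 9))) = 535040 / 7584759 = 0.07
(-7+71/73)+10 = 290/73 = 3.97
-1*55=-55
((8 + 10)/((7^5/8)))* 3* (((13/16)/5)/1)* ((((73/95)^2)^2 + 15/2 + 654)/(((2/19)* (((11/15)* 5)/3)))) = 340590659834763/15850891787500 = 21.49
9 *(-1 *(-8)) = 72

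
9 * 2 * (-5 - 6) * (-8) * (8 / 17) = 12672 / 17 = 745.41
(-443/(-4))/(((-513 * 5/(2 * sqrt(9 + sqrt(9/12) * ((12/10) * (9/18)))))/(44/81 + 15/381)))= -2654899 * sqrt(30 * sqrt(3) + 900)/527723100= -0.16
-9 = -9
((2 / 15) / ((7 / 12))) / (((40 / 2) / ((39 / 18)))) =13 / 525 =0.02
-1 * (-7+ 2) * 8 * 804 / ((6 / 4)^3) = 85760 / 9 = 9528.89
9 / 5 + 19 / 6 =149 / 30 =4.97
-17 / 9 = -1.89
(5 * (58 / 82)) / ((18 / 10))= 725 / 369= 1.96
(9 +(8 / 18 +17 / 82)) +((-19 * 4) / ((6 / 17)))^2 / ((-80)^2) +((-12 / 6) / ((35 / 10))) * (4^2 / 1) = 32045623 / 4132800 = 7.75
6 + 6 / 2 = 9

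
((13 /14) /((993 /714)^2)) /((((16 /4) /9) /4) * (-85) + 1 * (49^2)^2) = 0.00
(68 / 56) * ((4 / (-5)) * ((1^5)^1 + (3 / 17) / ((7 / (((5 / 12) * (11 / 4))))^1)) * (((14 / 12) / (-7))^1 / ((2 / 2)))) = 653 / 3920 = 0.17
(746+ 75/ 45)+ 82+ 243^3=43049210/ 3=14349736.67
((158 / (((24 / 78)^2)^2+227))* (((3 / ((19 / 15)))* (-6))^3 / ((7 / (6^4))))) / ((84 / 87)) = -382993.58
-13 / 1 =-13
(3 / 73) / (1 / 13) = 39 / 73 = 0.53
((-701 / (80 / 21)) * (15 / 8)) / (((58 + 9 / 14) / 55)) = -17002755 / 52544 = -323.59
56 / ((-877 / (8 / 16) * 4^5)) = -7 / 224512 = -0.00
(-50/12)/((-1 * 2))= 25/12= 2.08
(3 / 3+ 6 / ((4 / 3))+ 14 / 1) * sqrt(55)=144.62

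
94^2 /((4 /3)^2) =19881 /4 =4970.25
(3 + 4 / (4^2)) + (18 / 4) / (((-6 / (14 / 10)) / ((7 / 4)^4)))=-33781 / 5120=-6.60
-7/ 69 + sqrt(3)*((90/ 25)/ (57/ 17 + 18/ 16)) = -7/ 69 + 816*sqrt(3)/ 1015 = 1.29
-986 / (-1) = 986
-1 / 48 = -0.02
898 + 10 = 908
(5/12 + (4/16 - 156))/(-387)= 466/1161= 0.40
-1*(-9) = 9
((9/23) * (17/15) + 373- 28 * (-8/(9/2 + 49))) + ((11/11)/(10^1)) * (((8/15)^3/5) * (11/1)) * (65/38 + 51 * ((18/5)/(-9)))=7437003741262/19726453125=377.01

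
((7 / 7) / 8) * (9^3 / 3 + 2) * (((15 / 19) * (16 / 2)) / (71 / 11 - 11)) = -1617 / 38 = -42.55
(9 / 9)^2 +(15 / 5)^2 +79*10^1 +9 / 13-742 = 763 / 13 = 58.69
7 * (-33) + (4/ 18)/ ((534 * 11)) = -6106022/ 26433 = -231.00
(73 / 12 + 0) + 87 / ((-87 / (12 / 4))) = 37 / 12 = 3.08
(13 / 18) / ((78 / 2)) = 1 / 54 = 0.02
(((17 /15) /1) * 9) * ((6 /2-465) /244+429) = 2657457 /610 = 4356.49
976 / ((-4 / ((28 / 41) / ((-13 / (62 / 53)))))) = 423584 / 28249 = 14.99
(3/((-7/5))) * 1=-2.14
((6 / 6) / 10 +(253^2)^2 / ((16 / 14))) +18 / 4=143400323019 / 40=3585008075.48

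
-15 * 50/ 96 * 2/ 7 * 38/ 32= -2375/ 896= -2.65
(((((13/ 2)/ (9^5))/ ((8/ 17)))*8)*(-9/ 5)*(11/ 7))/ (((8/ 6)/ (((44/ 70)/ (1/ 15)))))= -26741/ 714420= -0.04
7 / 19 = 0.37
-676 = -676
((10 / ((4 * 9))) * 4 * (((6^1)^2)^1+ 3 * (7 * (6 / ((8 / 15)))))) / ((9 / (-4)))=-1210 / 9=-134.44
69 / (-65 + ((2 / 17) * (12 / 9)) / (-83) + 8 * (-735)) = -292077 / 25165193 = -0.01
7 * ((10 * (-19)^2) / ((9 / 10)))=252700 / 9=28077.78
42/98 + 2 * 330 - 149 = 3580/7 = 511.43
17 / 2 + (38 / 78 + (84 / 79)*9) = 114347 / 6162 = 18.56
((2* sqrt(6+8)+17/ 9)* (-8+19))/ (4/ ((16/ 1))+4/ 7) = 5236/ 207+616* sqrt(14)/ 23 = 125.51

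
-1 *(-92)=92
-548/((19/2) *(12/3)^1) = -274/19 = -14.42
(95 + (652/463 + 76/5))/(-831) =-258373/1923765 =-0.13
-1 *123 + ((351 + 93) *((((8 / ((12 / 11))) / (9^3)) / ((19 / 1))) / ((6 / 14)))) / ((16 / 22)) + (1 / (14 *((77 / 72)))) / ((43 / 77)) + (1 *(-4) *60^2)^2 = 2593543926592228 / 12507453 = 207359877.87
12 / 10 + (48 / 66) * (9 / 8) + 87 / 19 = 6894 / 1045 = 6.60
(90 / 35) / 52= 9 / 182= 0.05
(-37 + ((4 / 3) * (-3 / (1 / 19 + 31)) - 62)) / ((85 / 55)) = -321673 / 5015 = -64.14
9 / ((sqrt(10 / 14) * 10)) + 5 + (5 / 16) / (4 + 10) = 6.09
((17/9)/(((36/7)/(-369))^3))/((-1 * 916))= 401878351/527616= 761.69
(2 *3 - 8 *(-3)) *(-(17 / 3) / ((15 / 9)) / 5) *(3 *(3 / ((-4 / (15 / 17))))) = 81 / 2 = 40.50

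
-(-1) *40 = 40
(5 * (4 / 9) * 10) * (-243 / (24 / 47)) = -10575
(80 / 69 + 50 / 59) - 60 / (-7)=301450 / 28497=10.58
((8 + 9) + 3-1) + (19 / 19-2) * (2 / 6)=56 / 3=18.67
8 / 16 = 1 / 2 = 0.50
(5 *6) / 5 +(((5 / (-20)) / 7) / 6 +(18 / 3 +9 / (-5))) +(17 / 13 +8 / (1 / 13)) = 1261279 / 10920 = 115.50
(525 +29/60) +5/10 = 525.98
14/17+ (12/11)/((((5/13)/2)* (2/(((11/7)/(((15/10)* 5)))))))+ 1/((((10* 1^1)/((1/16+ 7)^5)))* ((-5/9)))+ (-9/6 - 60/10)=-19770427687167/6239027200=-3168.83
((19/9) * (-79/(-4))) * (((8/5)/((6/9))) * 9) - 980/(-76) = 86782/95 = 913.49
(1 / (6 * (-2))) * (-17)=17 / 12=1.42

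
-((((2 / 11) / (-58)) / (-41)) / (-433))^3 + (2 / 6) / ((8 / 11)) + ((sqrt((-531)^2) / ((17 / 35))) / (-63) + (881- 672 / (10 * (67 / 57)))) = 20032306767657374548629795067 / 24825172706036033461953240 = 806.94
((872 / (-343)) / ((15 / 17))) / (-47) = 14824 / 241815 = 0.06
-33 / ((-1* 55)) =3 / 5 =0.60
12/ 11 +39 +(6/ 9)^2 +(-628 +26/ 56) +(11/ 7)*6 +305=-755569/ 2772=-272.57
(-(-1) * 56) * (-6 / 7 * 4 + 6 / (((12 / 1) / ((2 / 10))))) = -932 / 5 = -186.40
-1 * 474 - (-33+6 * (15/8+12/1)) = -2097/4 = -524.25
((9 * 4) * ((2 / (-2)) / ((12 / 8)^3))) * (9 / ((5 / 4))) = -384 / 5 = -76.80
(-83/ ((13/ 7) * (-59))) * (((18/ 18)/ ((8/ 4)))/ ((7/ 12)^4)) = 860544/ 263081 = 3.27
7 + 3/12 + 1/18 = 263/36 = 7.31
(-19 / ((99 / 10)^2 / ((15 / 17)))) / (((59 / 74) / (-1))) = 703000 / 3276801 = 0.21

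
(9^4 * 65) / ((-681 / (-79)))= 49472.44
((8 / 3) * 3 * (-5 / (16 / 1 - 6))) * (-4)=16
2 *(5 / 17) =0.59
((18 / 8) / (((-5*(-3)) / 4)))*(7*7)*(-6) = -882 / 5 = -176.40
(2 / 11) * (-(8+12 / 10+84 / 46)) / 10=-1268 / 6325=-0.20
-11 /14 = -0.79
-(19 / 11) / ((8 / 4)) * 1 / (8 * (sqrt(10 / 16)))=-19 * sqrt(10) / 440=-0.14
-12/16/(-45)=1/60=0.02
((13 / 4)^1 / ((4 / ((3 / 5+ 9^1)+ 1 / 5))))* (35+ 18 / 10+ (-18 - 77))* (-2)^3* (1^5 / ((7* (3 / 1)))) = 8827 / 50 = 176.54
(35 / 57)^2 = 1225 / 3249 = 0.38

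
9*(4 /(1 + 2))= 12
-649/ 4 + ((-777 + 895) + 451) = 1627/ 4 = 406.75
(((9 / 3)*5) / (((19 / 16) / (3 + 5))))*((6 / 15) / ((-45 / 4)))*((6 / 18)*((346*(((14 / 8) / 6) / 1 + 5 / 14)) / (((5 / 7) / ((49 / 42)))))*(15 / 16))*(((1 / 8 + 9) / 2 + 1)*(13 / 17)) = -152722843 / 87210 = -1751.21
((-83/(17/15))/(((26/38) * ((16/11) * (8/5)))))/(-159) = 433675/1499264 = 0.29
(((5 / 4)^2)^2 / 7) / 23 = 625 / 41216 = 0.02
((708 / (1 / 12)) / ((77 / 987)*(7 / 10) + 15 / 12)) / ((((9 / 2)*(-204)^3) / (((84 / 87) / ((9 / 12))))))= -3105760 / 14152667841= -0.00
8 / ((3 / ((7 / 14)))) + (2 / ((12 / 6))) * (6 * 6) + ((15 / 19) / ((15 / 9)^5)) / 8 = 10642187 / 285000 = 37.34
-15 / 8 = -1.88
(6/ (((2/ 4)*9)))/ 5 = 4/ 15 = 0.27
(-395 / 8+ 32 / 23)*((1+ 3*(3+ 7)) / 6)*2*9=-821097 / 184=-4462.48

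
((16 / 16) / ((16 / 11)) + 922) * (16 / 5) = 14763 / 5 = 2952.60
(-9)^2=81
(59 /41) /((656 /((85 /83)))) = 5015 /2232368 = 0.00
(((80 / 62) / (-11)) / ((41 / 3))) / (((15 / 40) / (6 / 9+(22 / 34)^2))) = -0.02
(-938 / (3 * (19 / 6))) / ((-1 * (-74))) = -938 / 703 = -1.33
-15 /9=-5 /3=-1.67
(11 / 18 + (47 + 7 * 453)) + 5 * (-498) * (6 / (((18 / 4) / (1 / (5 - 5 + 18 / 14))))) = 11455 / 18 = 636.39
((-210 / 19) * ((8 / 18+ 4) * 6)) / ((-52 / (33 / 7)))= 26.72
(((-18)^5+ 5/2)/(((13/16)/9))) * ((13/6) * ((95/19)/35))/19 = -45349572/133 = -340974.23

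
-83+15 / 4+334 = 1019 / 4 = 254.75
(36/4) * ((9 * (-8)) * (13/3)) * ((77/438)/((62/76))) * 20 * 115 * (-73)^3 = 541417185987.10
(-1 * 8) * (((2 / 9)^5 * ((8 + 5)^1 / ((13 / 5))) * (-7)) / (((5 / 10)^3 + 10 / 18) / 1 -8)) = -71680 / 3457647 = -0.02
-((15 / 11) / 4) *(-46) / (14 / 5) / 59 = 1725 / 18172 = 0.09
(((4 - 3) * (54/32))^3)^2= 387420489/16777216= 23.09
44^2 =1936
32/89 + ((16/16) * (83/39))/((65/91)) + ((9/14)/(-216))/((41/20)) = 3.34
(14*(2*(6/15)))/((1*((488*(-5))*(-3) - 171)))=56/35745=0.00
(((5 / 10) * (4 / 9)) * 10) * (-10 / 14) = -100 / 63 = -1.59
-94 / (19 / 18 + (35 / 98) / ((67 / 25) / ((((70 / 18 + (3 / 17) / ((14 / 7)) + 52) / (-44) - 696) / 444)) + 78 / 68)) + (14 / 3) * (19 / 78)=-2051842096080119 / 9152959181301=-224.17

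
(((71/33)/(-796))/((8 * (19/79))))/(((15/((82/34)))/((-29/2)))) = 0.00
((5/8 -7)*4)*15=-765/2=-382.50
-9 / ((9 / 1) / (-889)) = 889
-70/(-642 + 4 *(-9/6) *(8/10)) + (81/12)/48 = 0.25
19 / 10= 1.90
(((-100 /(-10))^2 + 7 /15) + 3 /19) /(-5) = -28678 /1425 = -20.12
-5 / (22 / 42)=-105 / 11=-9.55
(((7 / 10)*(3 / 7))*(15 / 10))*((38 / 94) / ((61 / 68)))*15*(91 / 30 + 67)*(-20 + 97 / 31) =-3194278461 / 888770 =-3594.04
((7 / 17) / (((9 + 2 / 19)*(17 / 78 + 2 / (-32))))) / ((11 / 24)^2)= 47803392 / 34518517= 1.38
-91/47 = -1.94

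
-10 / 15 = -2 / 3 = -0.67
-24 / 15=-8 / 5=-1.60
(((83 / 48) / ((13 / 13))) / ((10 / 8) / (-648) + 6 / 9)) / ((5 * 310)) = 2241 / 1335325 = 0.00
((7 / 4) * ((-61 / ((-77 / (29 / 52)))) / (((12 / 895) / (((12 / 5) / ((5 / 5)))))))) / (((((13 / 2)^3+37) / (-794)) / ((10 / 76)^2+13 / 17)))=-268140383451 / 972370828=-275.76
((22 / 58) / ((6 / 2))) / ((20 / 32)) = 88 / 435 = 0.20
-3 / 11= -0.27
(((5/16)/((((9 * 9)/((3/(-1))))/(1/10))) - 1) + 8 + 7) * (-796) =-2406905/216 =-11143.08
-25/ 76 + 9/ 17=259/ 1292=0.20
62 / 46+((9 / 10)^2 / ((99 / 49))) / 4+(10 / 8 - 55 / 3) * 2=-9933371 / 303600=-32.72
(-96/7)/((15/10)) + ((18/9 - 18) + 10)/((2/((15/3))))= -169/7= -24.14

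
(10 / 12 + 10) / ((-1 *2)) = -65 / 12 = -5.42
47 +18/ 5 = 253/ 5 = 50.60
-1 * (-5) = 5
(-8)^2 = 64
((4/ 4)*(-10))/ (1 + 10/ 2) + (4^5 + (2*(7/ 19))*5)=58483/ 57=1026.02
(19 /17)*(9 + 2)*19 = 3971 /17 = 233.59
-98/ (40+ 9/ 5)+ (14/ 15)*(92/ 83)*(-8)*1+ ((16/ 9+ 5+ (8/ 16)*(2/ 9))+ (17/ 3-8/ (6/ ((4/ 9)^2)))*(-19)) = -2242434121/ 21076605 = -106.39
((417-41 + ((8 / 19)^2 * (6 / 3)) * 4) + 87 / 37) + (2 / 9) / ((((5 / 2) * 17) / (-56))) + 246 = 625.48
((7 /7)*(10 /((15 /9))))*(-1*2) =-12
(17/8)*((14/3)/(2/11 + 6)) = 77/48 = 1.60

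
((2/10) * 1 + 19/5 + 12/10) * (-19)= -494/5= -98.80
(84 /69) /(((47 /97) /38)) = 103208 /1081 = 95.47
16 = 16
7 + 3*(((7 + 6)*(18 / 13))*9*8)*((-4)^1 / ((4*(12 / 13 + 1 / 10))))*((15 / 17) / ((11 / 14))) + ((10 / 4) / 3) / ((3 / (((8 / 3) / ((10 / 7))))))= -408685141 / 95931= -4260.20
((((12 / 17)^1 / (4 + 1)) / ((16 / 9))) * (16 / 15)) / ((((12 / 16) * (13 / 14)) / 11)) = 7392 / 5525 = 1.34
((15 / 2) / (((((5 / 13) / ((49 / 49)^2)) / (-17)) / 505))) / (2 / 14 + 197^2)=-2343705 / 543328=-4.31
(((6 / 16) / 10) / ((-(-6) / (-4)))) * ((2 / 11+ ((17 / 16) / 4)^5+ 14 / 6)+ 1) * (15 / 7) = -124600906865 / 661424963584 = -0.19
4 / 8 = 1 / 2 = 0.50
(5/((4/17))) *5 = 425/4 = 106.25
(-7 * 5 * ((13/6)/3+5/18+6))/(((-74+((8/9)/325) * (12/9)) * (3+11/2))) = 2149875/5519203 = 0.39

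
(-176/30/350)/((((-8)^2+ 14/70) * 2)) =-0.00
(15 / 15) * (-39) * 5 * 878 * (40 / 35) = -195668.57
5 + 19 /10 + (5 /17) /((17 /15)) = 20691 /2890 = 7.16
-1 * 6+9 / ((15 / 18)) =24 / 5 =4.80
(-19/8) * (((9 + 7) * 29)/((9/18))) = -2204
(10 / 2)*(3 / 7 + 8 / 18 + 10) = 3425 / 63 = 54.37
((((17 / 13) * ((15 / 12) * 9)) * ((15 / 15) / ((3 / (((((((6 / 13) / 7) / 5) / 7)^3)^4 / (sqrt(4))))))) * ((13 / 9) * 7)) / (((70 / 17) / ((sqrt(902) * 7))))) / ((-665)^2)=13106043648 * sqrt(902) / 68842794427630088010802797848375990521240234375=0.00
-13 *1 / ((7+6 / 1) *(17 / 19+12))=-19 / 245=-0.08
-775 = -775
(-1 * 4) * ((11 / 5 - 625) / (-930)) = -2076 / 775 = -2.68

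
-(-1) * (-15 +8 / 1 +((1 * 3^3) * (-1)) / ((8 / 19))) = -569 / 8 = -71.12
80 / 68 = 1.18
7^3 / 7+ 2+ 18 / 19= 987 / 19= 51.95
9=9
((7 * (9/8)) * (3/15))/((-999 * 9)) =-7/39960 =-0.00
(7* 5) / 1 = 35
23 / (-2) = -23 / 2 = -11.50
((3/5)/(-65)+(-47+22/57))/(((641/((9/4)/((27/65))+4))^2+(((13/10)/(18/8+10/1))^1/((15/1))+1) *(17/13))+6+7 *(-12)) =-540398176976/52818428219737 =-0.01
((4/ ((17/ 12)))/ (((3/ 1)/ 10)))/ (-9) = -160/ 153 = -1.05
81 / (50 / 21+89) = 1701 / 1919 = 0.89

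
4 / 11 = 0.36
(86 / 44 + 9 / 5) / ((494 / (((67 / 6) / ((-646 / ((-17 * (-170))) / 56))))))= -3292849 / 154869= -21.26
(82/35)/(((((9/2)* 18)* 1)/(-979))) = -80278/2835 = -28.32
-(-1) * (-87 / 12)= -29 / 4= -7.25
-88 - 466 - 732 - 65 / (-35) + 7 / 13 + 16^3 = 255928 / 91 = 2812.40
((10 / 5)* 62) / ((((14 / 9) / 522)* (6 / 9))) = 62416.29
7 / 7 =1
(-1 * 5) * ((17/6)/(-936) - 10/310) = 30715/174096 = 0.18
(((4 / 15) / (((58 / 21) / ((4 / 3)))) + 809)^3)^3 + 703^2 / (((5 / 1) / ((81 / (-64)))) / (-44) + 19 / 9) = 4393774946389832942070355261941793811421216121601068 / 29558281591563603380859375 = 148647847906147735719126200.00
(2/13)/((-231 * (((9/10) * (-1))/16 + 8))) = -320/3816813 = -0.00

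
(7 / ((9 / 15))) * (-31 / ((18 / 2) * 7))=-155 / 27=-5.74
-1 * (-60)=60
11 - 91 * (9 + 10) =-1718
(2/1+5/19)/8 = 43/152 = 0.28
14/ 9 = 1.56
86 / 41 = 2.10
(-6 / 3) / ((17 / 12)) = -24 / 17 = -1.41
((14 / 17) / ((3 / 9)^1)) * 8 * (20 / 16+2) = 1092 / 17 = 64.24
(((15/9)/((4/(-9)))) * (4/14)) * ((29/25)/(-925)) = 87/64750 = 0.00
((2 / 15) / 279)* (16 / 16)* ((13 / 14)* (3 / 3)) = 13 / 29295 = 0.00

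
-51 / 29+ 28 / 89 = -3727 / 2581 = -1.44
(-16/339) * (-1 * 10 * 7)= 1120/339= 3.30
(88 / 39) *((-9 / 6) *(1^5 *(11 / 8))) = -121 / 26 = -4.65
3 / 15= 1 / 5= 0.20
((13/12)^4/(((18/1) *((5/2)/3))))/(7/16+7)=28561/2313360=0.01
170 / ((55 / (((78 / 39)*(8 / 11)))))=544 / 121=4.50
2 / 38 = 1 / 19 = 0.05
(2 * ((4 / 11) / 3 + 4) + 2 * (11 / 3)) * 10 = 5140 / 33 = 155.76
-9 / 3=-3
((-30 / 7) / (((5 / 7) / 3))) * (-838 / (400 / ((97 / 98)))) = 37.33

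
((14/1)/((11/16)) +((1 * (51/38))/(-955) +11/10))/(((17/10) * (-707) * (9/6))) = -5711672/479786461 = -0.01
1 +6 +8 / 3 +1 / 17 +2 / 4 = 1043 / 102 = 10.23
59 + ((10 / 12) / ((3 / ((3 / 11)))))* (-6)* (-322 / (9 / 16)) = 31601 / 99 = 319.20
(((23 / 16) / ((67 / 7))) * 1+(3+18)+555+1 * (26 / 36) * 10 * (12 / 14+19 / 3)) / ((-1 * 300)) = -127254317 / 60782400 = -2.09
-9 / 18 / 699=-1 / 1398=-0.00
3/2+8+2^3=17.50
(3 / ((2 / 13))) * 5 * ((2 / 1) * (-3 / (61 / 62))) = -594.59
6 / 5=1.20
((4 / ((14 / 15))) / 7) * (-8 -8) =-480 / 49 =-9.80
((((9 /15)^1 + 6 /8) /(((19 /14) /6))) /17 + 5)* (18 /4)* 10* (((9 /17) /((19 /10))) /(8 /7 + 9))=49000140 /7407359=6.62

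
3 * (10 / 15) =2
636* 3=1908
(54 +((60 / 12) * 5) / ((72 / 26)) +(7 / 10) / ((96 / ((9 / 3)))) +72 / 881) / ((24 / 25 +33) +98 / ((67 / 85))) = 53660964305 / 134543331648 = 0.40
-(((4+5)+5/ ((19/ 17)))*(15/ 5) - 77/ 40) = -29257/ 760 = -38.50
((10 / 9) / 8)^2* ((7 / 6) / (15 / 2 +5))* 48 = 7 / 81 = 0.09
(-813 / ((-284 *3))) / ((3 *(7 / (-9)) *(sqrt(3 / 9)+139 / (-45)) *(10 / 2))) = 109755 *sqrt(3) / 37068248+1017063 / 37068248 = 0.03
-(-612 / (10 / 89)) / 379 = 14.37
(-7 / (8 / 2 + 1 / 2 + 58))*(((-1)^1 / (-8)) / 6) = -7 / 3000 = -0.00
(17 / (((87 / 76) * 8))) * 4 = 646 / 87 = 7.43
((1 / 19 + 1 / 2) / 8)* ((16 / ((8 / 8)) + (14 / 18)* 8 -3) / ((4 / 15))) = 4.98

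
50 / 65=10 / 13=0.77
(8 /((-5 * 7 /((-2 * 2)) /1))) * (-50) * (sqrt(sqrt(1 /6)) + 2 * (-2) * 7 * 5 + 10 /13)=579200 /91 - 160 * 6^(3 /4) /21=6335.63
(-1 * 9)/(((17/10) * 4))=-45/34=-1.32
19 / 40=0.48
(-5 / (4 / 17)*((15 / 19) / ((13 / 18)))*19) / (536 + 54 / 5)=-57375 / 71084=-0.81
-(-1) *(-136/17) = -8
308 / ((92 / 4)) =308 / 23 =13.39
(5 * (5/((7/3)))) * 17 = 1275/7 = 182.14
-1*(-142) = 142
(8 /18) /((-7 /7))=-4 /9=-0.44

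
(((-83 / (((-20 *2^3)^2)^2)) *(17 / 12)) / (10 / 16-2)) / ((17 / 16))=83 / 675840000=0.00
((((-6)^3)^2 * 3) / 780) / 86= 5832 / 2795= 2.09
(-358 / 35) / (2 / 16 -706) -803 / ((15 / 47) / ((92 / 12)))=-34312845971 / 1778805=-19289.83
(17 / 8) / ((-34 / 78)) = -39 / 8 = -4.88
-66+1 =-65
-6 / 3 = -2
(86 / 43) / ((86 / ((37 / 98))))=37 / 4214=0.01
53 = 53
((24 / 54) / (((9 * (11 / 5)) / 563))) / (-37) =-11260 / 32967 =-0.34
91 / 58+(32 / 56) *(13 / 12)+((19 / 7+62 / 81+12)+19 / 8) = 376643 / 18792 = 20.04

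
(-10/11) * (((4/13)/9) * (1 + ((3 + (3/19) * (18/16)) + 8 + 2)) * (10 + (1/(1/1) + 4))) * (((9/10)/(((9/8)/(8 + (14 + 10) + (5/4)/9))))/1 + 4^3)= -3954425/6669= -592.96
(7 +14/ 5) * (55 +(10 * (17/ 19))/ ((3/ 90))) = 60221/ 19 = 3169.53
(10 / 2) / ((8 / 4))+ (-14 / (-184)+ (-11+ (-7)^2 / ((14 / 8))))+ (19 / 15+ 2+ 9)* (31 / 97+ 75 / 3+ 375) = 659951623 / 133860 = 4930.16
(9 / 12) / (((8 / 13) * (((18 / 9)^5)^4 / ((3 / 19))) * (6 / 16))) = 39 / 79691776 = 0.00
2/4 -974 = -1947/2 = -973.50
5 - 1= 4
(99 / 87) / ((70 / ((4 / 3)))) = 22 / 1015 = 0.02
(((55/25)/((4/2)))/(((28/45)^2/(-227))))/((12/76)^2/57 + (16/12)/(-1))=20809211445/43005536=483.87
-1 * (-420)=420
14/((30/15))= 7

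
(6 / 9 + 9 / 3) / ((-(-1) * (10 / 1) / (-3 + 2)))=-0.37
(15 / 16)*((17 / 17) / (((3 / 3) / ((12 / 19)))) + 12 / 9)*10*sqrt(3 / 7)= 50*sqrt(21) / 19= 12.06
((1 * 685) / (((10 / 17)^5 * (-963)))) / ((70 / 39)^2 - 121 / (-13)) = -1933761713 / 2398940000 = -0.81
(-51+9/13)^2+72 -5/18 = 7917067/3042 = 2602.59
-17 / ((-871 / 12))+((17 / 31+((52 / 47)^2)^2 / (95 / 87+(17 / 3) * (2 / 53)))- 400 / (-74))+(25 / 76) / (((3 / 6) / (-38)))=-172831084049088122 / 9784088607464379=-17.66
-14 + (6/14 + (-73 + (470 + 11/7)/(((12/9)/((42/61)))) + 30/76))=1276497/8113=157.34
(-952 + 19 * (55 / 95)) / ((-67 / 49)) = 46109 / 67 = 688.19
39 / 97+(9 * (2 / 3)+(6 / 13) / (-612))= 6.40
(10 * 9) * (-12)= -1080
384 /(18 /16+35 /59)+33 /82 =14889099 /66502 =223.89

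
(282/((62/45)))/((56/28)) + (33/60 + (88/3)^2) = 5375399/5580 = 963.33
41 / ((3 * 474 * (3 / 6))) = 41 / 711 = 0.06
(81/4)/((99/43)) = 387/44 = 8.80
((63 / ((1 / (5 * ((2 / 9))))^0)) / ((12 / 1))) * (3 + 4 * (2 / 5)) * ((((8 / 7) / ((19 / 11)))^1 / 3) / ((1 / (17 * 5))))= 8602 / 19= 452.74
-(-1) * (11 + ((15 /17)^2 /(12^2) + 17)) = 129497 /4624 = 28.01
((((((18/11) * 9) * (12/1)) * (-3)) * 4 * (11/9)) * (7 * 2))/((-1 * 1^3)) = 36288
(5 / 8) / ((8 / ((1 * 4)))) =5 / 16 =0.31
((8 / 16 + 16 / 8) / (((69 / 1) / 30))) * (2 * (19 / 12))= 475 / 138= 3.44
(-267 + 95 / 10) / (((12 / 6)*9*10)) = -103 / 72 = -1.43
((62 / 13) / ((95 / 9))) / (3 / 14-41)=-0.01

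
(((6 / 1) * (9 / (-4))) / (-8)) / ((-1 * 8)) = -27 / 128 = -0.21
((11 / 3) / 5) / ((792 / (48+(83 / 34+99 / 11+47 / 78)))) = 39809 / 716040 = 0.06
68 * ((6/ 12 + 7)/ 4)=255/ 2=127.50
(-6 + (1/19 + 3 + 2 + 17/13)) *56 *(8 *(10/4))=403.56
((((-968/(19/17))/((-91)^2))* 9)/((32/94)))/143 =-79101/4090814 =-0.02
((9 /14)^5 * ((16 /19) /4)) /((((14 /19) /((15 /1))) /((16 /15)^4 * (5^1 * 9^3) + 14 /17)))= 888282196713 /400006600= 2220.67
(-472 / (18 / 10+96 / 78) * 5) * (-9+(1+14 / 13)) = 1062000 / 197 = 5390.86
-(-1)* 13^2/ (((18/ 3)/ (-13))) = -2197/ 6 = -366.17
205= 205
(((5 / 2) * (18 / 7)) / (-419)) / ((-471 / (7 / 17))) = 15 / 1118311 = 0.00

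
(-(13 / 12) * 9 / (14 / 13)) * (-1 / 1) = 9.05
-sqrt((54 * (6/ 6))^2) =-54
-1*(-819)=819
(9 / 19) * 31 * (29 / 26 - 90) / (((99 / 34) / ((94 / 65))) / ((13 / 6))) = -57241159 / 40755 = -1404.52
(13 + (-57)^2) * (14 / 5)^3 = 8950928 / 125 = 71607.42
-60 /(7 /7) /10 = -6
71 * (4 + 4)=568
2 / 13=0.15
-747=-747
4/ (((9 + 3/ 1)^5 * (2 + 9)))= 1/ 684288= 0.00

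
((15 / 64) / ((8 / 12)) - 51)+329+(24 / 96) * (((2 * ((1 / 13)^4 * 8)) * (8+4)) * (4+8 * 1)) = 1017673597 / 3655808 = 278.37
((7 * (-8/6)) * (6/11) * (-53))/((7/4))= 1696/11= 154.18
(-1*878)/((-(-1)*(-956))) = 0.92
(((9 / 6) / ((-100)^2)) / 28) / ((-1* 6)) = -1 / 1120000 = -0.00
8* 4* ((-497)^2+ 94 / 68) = 7904332.24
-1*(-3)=3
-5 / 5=-1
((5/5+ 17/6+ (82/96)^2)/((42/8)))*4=10513/3024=3.48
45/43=1.05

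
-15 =-15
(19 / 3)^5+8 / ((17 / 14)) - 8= 42087851 / 4131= 10188.30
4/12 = 1/3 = 0.33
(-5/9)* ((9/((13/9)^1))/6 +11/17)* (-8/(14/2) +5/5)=3725/27846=0.13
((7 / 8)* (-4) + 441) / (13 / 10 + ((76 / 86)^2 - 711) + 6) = -8089375 / 12996973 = -0.62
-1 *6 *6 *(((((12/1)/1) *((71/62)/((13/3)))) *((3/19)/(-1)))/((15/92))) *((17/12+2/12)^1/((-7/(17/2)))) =-212.56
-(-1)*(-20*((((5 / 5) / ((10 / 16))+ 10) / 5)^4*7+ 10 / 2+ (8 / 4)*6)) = -343424388 / 78125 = -4395.83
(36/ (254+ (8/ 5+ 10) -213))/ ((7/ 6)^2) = 6480/ 12887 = 0.50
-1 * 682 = -682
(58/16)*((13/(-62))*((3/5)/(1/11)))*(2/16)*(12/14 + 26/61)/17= -1704417/36004640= -0.05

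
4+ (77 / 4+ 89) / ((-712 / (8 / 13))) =18079 / 4628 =3.91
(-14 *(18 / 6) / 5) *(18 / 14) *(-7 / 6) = 63 / 5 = 12.60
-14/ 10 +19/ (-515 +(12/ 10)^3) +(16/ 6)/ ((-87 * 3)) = -363519964/ 251182485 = -1.45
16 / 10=8 / 5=1.60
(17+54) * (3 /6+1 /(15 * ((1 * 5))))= 5467 /150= 36.45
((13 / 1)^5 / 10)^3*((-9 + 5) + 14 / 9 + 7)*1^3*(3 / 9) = 2098621613577721037 / 27000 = 77726726428804.48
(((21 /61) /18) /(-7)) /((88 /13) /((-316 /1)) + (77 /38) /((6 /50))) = -19513 /120442487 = -0.00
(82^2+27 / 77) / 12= 517775 / 924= 560.36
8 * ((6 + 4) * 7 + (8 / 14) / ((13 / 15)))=51440 / 91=565.27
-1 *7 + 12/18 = -19/3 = -6.33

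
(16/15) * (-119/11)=-11.54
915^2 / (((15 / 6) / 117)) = 39182130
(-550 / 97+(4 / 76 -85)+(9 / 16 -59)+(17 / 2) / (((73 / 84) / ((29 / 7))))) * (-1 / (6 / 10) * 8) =389389675 / 269078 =1447.13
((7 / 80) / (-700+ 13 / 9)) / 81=-0.00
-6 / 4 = -3 / 2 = -1.50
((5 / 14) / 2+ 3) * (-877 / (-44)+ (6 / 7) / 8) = 137327 / 2156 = 63.70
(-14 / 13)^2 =196 / 169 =1.16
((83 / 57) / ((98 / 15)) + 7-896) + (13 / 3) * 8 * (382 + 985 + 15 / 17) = 46531.14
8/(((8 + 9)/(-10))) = -80/17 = -4.71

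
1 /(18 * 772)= 1 /13896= 0.00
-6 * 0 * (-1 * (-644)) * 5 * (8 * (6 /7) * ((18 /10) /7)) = 0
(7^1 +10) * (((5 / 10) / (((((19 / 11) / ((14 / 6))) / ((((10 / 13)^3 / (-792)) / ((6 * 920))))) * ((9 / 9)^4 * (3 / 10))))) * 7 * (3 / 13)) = -104125 / 16175579472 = -0.00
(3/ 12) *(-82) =-41/ 2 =-20.50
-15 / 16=-0.94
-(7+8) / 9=-5 / 3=-1.67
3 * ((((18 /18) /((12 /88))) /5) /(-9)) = -22 /45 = -0.49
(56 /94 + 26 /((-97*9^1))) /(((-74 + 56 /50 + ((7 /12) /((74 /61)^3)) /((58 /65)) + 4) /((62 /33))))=-3383876177388800 /218035578549637233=-0.02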